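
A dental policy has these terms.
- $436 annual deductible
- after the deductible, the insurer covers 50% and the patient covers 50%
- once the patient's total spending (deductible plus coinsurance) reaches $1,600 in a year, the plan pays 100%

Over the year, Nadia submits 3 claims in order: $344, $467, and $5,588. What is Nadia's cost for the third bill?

$976.50

Bill 1, $344: entire amount goes to the deductible. Patient owes $344 (running OOP $344).
Bill 2, $467: $92 finishes the deductible; $375 goes to coinsurance; patient's 50% is $187.50. Patient pays $279.50; OOP now $623.50.
Bill 3, $5,588: 50% coinsurance on $5,588 = $2,794. Adding that to $623.50 gives $3,417.50, past the $1,600 cap; patient pays only $1,600 − $623.50 = $976.50.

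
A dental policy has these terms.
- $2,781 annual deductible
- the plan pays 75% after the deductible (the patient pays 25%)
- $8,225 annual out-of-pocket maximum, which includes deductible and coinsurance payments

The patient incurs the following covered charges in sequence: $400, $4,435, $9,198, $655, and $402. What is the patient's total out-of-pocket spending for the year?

Claim 1 ($400): fully absorbed by the deductible. Patient owes $400 (running OOP $400).
Claim 2 ($4,435): deductible takes $2,381, $2,054 remains; coinsurance $2,054 × 25% = $513.50. Patient pays $2,894.50; OOP now $3,294.50.
Claim 3 ($9,198): deductible already satisfied, so patient's share is 25% × $9,198 = $2,299.50. Cost to patient: $2,299.50. OOP to date $5,594.
Claim 4 ($655): deductible already satisfied, so patient's share is 25% × $655 = $163.75. Cost to patient: $163.75. OOP to date $5,757.75.
Claim 5 ($402): 25% coinsurance on $402 = $100.50. Cost to patient: $100.50. OOP to date $5,858.25.
Summing the patient's payments: $400 + $2,894.50 + $2,299.50 + $163.75 + $100.50 = $5,858.25.

$5,858.25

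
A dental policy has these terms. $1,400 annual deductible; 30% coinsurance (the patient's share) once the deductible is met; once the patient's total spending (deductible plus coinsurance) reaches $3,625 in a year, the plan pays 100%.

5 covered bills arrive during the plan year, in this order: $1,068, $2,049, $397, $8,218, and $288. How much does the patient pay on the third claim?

Bill 1, $1,068: all of it applies to the deductible. Patient pays $1,068; OOP now $1,068.
Bill 2, $2,049: deductible takes $332, $1,717 remains; patient's 30% is $515.10. Patient pays $847.10; OOP now $1,915.10.
Bill 3, $397: deductible already satisfied, so patient's share is 30% × $397 = $119.10. Patient owes $119.10 (running OOP $2,034.20).

$119.10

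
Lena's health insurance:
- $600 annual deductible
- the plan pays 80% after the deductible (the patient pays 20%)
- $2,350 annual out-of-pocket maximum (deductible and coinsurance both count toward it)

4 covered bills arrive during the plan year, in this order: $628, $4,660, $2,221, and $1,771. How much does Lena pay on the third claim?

$444.20

Claim 1 — $628: $600 finishes the deductible; $28 goes to coinsurance; patient's 20% is $5.60. Cost to patient: $605.60. OOP to date $605.60.
Claim 2 — $4,660: deductible already satisfied, so patient's share is 20% × $4,660 = $932. Patient owes $932 (running OOP $1,537.60).
Claim 3 — $2,221: 20% coinsurance on $2,221 = $444.20. Patient owes $444.20 (running OOP $1,981.80).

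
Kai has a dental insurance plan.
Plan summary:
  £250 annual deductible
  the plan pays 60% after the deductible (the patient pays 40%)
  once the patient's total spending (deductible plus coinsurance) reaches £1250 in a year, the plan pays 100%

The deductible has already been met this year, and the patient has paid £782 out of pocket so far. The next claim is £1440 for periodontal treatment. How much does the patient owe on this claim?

£468

The deductible is already satisfied, so the full bill goes to coinsurance.
40% of £1440 = £576 falls to the patient.
Adding £576 to the £782 already spent would give £1358, which exceeds the £1250 cap; the patient pays just £1250 − £782 = £468.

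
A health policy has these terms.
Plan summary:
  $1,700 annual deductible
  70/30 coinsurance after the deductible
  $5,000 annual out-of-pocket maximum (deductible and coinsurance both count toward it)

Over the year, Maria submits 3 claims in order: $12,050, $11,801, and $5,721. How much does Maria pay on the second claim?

Claim 1 — $12,050: $1,700 finishes the deductible; $10,350 goes to coinsurance; coinsurance $10,350 × 30% = $3,105. Cost to patient: $4,805. OOP to date $4,805.
Claim 2 — $11,801: deductible met; 30% of $11,801 = $3,540.30. OOP would hit $8,345.30 > $5,000, so the cap limits the patient to $5,000 − $4,805 = $195.

$195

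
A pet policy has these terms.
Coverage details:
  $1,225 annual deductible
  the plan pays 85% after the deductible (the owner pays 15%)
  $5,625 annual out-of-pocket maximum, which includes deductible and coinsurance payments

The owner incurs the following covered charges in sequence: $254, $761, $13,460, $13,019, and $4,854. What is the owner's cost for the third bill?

$2,197.50

Claim 1 ($254): all of it applies to the deductible. Owner owes $254 (running OOP $254).
Claim 2 ($761): fully absorbed by the deductible. Owner pays $761; OOP now $1,015.
Claim 3 ($13,460): $210 to deductible, leaving $13,250; 15% of $13,250 = $1,987.50. Owner pays $2,197.50; OOP now $3,212.50.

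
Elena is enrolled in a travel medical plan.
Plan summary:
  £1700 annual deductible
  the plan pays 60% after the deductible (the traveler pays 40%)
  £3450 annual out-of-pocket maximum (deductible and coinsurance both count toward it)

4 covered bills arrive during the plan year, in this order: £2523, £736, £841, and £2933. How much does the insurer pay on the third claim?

£504.60

Claim 1 — £2523: £1700 finishes the deductible; £823 goes to coinsurance; 40% of £823 = £329.20. Traveler owes £2029.20 (running OOP £2029.20). Insurer: £2523 − £2029.20 = £493.80.
Claim 2 — £736: deductible already satisfied, so traveler's share is 40% × £736 = £294.40. Traveler owes £294.40 (running OOP £2323.60). Insurer: £736 − £294.40 = £441.60.
Claim 3 — £841: deductible already satisfied, so traveler's share is 40% × £841 = £336.40. Traveler owes £336.40 (running OOP £2660). Insurer: £841 − £336.40 = £504.60.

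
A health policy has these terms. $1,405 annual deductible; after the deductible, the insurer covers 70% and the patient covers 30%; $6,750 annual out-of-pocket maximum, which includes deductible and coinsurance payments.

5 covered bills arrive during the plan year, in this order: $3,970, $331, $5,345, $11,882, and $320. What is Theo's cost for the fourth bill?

$2,872.70

Claim 1 — $3,970: deductible takes $1,405, $2,565 remains; coinsurance $2,565 × 30% = $769.50. Cost to patient: $2,174.50. OOP to date $2,174.50.
Claim 2 — $331: deductible already satisfied, so patient's share is 30% × $331 = $99.30. Patient owes $99.30 (running OOP $2,273.80).
Claim 3 — $5,345: 30% coinsurance on $5,345 = $1,603.50. Cost to patient: $1,603.50. OOP to date $3,877.30.
Claim 4 — $11,882: deductible met; 30% of $11,882 = $3,564.60. That would push OOP to $7,441.90, over the $6,750 cap, so patient pays $6,750 − $3,877.30 = $2,872.70.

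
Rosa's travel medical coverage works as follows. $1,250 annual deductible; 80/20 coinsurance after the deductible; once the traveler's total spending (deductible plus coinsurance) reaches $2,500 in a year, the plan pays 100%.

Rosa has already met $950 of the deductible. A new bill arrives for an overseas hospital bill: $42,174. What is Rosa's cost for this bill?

$950 of the $1,250 deductible is already met, leaving $300.
The remaining $41,874 (= $42,174 − $300) moves to coinsurance.
Coinsurance: $41,874 × 20% = $8,374.80.
Traveler responsibility before any cap: $300 + $8,374.80 = $8,674.80.
That would bring total out-of-pocket to $9,624.80, past the $2,500 cap. The traveler is capped at $2,500 − $950 = $1,550 on this claim.

$1,550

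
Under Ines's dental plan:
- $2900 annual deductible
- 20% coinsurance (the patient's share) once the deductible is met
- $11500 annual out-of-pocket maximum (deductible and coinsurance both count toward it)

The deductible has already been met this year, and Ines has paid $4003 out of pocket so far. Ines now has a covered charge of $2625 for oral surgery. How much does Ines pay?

$525

With the deductible met, the entire $2625 is subject to coinsurance.
Patient's 20% share of $2625 is $525.
Total out-of-pocket so far would be $4003 + $525 = $4528, below the $11500 cap — no reduction.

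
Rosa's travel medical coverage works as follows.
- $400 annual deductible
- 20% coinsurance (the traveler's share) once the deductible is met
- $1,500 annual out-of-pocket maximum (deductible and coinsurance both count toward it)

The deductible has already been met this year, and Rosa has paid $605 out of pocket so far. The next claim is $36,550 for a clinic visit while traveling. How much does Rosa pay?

The deductible is already satisfied, so the full bill goes to coinsurance.
Coinsurance: $36,550 × 20% = $7,310.
Year-to-date out-of-pocket would reach $605 + $7,310 = $7,915, above the $1,500 maximum, so the traveler pays only $1,500 − $605 = $895.

$895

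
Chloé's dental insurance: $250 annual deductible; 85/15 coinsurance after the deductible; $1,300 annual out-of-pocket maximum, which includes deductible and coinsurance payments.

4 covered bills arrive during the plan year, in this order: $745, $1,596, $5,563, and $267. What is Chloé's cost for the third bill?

Claim 1 ($745): deductible takes $250, $495 remains; patient's 15% is $74.25. Cost to patient: $324.25. OOP to date $324.25.
Claim 2 ($1,596): deductible already satisfied, so patient's share is 15% × $1,596 = $239.40. Patient owes $239.40 (running OOP $563.65).
Claim 3 ($5,563): 15% coinsurance on $5,563 = $834.45. That would push OOP to $1,398.10, over the $1,300 cap, so patient pays $1,300 − $563.65 = $736.35.

$736.35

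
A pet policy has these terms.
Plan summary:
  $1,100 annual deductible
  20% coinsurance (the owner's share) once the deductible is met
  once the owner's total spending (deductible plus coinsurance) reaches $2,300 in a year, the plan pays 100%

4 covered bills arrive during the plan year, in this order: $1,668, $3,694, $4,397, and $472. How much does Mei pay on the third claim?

Claim 1 ($1,668): $1,100 finishes the deductible; $568 goes to coinsurance; owner's 20% is $113.60. Cost to owner: $1,213.60. OOP to date $1,213.60.
Claim 2 ($3,694): 20% coinsurance on $3,694 = $738.80. Owner owes $738.80 (running OOP $1,952.40).
Claim 3 ($4,397): deductible already satisfied, so owner's share is 20% × $4,397 = $879.40. Adding that to $1,952.40 gives $2,831.80, past the $2,300 cap; owner pays only $2,300 − $1,952.40 = $347.60.

$347.60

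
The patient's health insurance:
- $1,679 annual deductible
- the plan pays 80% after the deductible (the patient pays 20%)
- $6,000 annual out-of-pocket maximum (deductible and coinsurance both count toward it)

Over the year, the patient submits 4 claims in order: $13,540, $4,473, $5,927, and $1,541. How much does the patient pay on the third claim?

Claim 1 ($13,540): deductible takes $1,679, $11,861 remains; patient's 20% is $2,372.20. Patient owes $4,051.20 (running OOP $4,051.20).
Claim 2 ($4,473): deductible already satisfied, so patient's share is 20% × $4,473 = $894.60. Patient owes $894.60 (running OOP $4,945.80).
Claim 3 ($5,927): deductible met; 20% of $5,927 = $1,185.40. That would push OOP to $6,131.20, over the $6,000 cap, so patient pays $6,000 − $4,945.80 = $1,054.20.

$1,054.20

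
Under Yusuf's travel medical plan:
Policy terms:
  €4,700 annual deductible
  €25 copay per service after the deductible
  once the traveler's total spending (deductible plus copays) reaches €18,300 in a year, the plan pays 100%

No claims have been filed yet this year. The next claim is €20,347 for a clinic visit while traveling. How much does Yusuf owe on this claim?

€4,725

The full €4,700 deductible is still open; €4,700 of this bill applies to it.
After the €4,700 deductible portion, €20,347 − €4,700 = €15,647 is subject to the copay.
Copay on this service: €25.
Traveler responsibility before any cap: €4,700 + €25 = €4,725.
Cumulative spending €0 + €4,725 = €4,725 stays under the €18,300 maximum.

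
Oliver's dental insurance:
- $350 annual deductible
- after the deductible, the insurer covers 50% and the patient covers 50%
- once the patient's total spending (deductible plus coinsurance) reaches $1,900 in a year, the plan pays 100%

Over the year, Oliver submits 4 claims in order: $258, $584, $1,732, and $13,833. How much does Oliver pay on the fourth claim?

Claim 1 — $258: entire amount goes to the deductible. Cost to patient: $258. OOP to date $258.
Claim 2 — $584: deductible takes $92, $492 remains; patient's 50% is $246. Patient owes $338 (running OOP $596).
Claim 3 — $1,732: deductible met; 50% of $1,732 = $866. Patient pays $866; OOP now $1,462.
Claim 4 — $13,833: deductible met; 50% of $13,833 = $6,916.50. Adding that to $1,462 gives $8,378.50, past the $1,900 cap; patient pays only $1,900 − $1,462 = $438.

$438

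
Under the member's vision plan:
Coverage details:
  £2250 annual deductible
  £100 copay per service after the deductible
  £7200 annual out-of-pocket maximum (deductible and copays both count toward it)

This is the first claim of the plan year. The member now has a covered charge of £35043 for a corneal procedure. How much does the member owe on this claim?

£2350

Nothing has been paid toward the £2250 deductible, so the first £2250 of this charge is applied there.
After the £2250 deductible portion, £35043 − £2250 = £32793 is subject to the copay.
Copay on this service: £100.
That puts the member's cost at £2250 + £100 = £2350 before any cap.
Year-to-date out-of-pocket becomes £0 + £2350 = £2350, still under the £7200 maximum, so no cap applies.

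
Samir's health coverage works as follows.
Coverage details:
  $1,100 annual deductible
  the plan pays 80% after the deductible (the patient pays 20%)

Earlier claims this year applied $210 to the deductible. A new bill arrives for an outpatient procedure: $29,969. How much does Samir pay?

$210 of the $1,100 deductible is already met, leaving $890.
After the $890 deductible portion, $29,969 − $890 = $29,079 is subject to coinsurance.
Coinsurance: $29,079 × 20% = $5,815.80.
That puts the patient's cost at $890 + $5,815.80 = $6,705.80.

$6,705.80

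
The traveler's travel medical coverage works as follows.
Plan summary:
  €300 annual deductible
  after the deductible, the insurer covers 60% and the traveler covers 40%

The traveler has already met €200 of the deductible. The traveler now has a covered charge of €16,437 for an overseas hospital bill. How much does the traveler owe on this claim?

€6,634.80

€200 of the €300 deductible is already met, leaving €100.
The remaining €16,337 (= €16,437 − €100) moves to coinsurance.
Traveler's 40% share of €16,337 is €6,534.80.
So the traveler owes €100 + €6,534.80 = €6,634.80.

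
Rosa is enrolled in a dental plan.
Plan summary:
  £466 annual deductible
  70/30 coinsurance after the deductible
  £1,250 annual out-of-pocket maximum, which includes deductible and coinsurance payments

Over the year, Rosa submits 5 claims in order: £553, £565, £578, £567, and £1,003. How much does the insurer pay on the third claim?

£404.60

Bill 1, £553: £466 to deductible, leaving £87; 30% of £87 = £26.10. Patient owes £492.10 (running OOP £492.10). Insurer: £553 − £492.10 = £60.90.
Bill 2, £565: deductible already satisfied, so patient's share is 30% × £565 = £169.50. Patient pays £169.50; OOP now £661.60. Insurer: £565 − £169.50 = £395.50.
Bill 3, £578: deductible met; 30% of £578 = £173.40. Patient owes £173.40 (running OOP £835). Plan pays £578 − £173.40 = £404.60.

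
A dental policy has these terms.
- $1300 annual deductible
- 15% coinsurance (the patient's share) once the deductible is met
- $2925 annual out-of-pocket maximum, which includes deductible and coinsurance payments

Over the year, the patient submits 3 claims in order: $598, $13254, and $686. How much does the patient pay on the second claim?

Claim 1 — $598: entire amount goes to the deductible. Cost to patient: $598. OOP to date $598.
Claim 2 — $13254: $702 to deductible, leaving $12552; coinsurance $12552 × 15% = $1882.80. Claim cost before the cap: $702 + $1882.80 = $2584.80. That would push OOP to $3182.80, over the $2925 cap, so patient pays $2925 − $598 = $2327.

$2327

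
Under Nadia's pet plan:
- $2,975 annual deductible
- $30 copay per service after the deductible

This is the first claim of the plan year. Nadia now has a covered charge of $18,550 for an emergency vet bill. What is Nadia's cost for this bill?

$3,005

The full $2,975 deductible is still open; $2,975 of this bill applies to it.
That leaves $18,550 − $2,975 = $15,575 for the copay.
Copay on this service: $30.
Owner responsibility: $2,975 + $30 = $3,005.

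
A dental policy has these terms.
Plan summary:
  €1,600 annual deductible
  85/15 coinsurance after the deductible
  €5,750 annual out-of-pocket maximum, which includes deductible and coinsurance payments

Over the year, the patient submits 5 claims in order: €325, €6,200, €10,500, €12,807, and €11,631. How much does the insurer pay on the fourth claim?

€10,970.75

Claim 1 (€325): fully absorbed by the deductible. Patient pays €325; OOP now €325. Plan pays €325 − €325 = €0.
Claim 2 (€6,200): €1,275 to deductible, leaving €4,925; coinsurance €4,925 × 15% = €738.75. Patient owes €2,013.75 (running OOP €2,338.75). Insurer: €6,200 − €2,013.75 = €4,186.25.
Claim 3 (€10,500): deductible met; 15% of €10,500 = €1,575. Patient pays €1,575; OOP now €3,913.75. Insurer: €10,500 − €1,575 = €8,925.
Claim 4 (€12,807): 15% coinsurance on €12,807 = €1,921.05. Adding that to €3,913.75 gives €5,834.80, past the €5,750 cap; patient pays only €5,750 − €3,913.75 = €1,836.25. Insurer: €12,807 − €1,836.25 = €10,970.75.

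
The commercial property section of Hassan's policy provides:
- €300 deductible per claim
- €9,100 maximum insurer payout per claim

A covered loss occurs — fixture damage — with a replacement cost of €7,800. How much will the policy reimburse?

After the deductible, €7,800 − €300 = €7,500 remains.
€7,500 is within the €9,100 limit, so the insurer pays €7,500.

€7,500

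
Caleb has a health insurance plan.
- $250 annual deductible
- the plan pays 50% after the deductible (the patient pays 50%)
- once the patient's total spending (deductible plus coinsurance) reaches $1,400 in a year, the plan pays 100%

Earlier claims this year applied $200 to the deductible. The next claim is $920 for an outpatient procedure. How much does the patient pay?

Remaining deductible: $250 − $200 = $50.
The remaining $870 (= $920 − $50) moves to coinsurance.
Patient's 50% share of $870 is $435.
Patient responsibility before any cap: $50 + $435 = $485.
Year-to-date out-of-pocket becomes $200 + $485 = $685, still under the $1,400 maximum, so no cap applies.

$485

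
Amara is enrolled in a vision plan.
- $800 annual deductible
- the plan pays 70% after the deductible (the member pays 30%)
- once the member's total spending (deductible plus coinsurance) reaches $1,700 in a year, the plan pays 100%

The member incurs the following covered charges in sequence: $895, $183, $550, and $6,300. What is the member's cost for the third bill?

Bill 1, $895: deductible takes $800, $95 remains; coinsurance $95 × 30% = $28.50. Cost to member: $828.50. OOP to date $828.50.
Bill 2, $183: deductible already satisfied, so member's share is 30% × $183 = $54.90. Member owes $54.90 (running OOP $883.40).
Bill 3, $550: deductible met; 30% of $550 = $165. Member owes $165 (running OOP $1,048.40).

$165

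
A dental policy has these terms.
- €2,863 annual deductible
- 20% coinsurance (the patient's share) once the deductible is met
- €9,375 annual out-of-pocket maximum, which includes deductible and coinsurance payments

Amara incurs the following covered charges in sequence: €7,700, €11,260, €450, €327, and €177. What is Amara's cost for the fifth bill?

Claim 1 — €7,700: €2,863 finishes the deductible; €4,837 goes to coinsurance; 20% of €4,837 = €967.40. Patient owes €3,830.40 (running OOP €3,830.40).
Claim 2 — €11,260: 20% coinsurance on €11,260 = €2,252. Patient owes €2,252 (running OOP €6,082.40).
Claim 3 — €450: deductible already satisfied, so patient's share is 20% × €450 = €90. Patient pays €90; OOP now €6,172.40.
Claim 4 — €327: 20% coinsurance on €327 = €65.40. Patient pays €65.40; OOP now €6,237.80.
Claim 5 — €177: deductible already satisfied, so patient's share is 20% × €177 = €35.40. Cost to patient: €35.40. OOP to date €6,273.20.

€35.40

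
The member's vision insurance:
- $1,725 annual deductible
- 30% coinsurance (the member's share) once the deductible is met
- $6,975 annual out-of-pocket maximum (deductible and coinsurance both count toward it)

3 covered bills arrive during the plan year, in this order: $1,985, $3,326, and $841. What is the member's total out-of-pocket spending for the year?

$3,053.10

Bill 1, $1,985: deductible takes $1,725, $260 remains; 30% of $260 = $78. Cost to member: $1,803. OOP to date $1,803.
Bill 2, $3,326: 30% coinsurance on $3,326 = $997.80. Member pays $997.80; OOP now $2,800.80.
Bill 3, $841: deductible already satisfied, so member's share is 30% × $841 = $252.30. Member owes $252.30 (running OOP $3,053.10).
Total paid by the member: $1,803 + $997.80 + $252.30 = $3,053.10.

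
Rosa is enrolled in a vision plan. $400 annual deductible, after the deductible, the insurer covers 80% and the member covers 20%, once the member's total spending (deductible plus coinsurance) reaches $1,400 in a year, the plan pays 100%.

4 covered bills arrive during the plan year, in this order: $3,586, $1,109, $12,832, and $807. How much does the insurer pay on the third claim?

$12,691

Claim 1 ($3,586): deductible takes $400, $3,186 remains; coinsurance $3,186 × 20% = $637.20. Cost to member: $1,037.20. OOP to date $1,037.20. Plan pays $3,586 − $1,037.20 = $2,548.80.
Claim 2 ($1,109): deductible met; 20% of $1,109 = $221.80. Member pays $221.80; OOP now $1,259. Insurer: $1,109 − $221.80 = $887.20.
Claim 3 ($12,832): deductible met; 20% of $12,832 = $2,566.40. That would push OOP to $3,825.40, over the $1,400 cap, so member pays $1,400 − $1,259 = $141. Insurer: $12,832 − $141 = $12,691.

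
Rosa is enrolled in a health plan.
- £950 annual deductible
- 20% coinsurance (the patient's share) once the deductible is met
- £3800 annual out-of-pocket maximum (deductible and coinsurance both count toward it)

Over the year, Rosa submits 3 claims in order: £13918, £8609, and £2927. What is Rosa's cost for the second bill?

£256.40

Claim 1 — £13918: £950 to deductible, leaving £12968; patient's 20% is £2593.60. Cost to patient: £3543.60. OOP to date £3543.60.
Claim 2 — £8609: deductible met; 20% of £8609 = £1721.80. OOP would hit £5265.40 > £3800, so the cap limits the patient to £3800 − £3543.60 = £256.40.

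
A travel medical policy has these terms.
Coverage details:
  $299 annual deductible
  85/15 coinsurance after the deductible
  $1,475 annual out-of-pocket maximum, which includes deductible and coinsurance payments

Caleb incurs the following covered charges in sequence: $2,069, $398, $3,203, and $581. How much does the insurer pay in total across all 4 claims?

$5,059.20

#1 ($2,069): $299 finishes the deductible; $1,770 goes to coinsurance; coinsurance $1,770 × 15% = $265.50. Cost to traveler: $564.50. OOP to date $564.50. Insurer: $2,069 − $564.50 = $1,504.50.
#2 ($398): 15% coinsurance on $398 = $59.70. Cost to traveler: $59.70. OOP to date $624.20. Plan pays $398 − $59.70 = $338.30.
#3 ($3,203): deductible already satisfied, so traveler's share is 15% × $3,203 = $480.45. Traveler pays $480.45; OOP now $1,104.65. Plan pays $3,203 − $480.45 = $2,722.55.
#4 ($581): 15% coinsurance on $581 = $87.15. Traveler owes $87.15 (running OOP $1,191.80). Insurer: $581 − $87.15 = $493.85.
Insurer total = bills − traveler's total = $6,251 − $1,191.80 = $5,059.20.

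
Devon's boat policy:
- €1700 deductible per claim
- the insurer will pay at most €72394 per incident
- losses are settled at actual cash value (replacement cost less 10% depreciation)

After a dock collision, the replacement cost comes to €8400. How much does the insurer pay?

At 10% depreciation, ACV = €8400 − €840 = €7560.
After the deductible, €7560 − €1700 = €5860 remains.
€5860 is within the €72394 limit, so the insurer pays €5860.

€5860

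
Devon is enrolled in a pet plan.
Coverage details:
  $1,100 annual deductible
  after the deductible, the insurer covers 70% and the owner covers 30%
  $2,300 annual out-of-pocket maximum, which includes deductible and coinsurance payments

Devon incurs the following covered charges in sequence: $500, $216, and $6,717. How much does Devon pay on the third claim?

Claim 1 — $500: entire amount goes to the deductible. Owner pays $500; OOP now $500.
Claim 2 — $216: fully absorbed by the deductible. Owner owes $216 (running OOP $716).
Claim 3 — $6,717: $384 finishes the deductible; $6,333 goes to coinsurance; coinsurance $6,333 × 30% = $1,899.90. Together that's $384 + $1,899.90 = $2,283.90. OOP would hit $2,999.90 > $2,300, so the cap limits the owner to $2,300 − $716 = $1,584.

$1,584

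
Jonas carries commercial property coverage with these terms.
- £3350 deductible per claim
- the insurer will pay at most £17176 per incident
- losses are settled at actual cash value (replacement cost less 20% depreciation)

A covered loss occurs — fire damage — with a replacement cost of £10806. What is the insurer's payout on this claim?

Depreciate 20%: the covered value is £10806 × 0.8 = £8644.80.
After the deductible, £8644.80 − £3350 = £5294.80 remains.
That's under the £17176 cap, so the insurer reimburses the full £5294.80.

£5294.80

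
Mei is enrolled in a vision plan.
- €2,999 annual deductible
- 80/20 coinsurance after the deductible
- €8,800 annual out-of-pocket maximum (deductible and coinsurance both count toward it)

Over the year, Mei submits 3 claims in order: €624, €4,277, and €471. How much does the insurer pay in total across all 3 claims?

Bill 1, €624: fully absorbed by the deductible. Member pays €624; OOP now €624. Insurer: €624 − €624 = €0.
Bill 2, €4,277: €2,375 to deductible, leaving €1,902; coinsurance €1,902 × 20% = €380.40. Member owes €2,755.40 (running OOP €3,379.40). Insurer: €4,277 − €2,755.40 = €1,521.60.
Bill 3, €471: deductible already satisfied, so member's share is 20% × €471 = €94.20. Cost to member: €94.20. OOP to date €3,473.60. Plan pays €471 − €94.20 = €376.80.
Insurer total: €0 + €1,521.60 + €376.80 = €1,898.40.

€1,898.40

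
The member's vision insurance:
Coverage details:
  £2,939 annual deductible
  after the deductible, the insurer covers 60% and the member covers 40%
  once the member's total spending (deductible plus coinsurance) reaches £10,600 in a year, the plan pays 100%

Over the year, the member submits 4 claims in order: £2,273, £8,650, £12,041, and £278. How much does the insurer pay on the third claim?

Claim 1 (£2,273): fully absorbed by the deductible. Cost to member: £2,273. OOP to date £2,273. Insurer: £2,273 − £2,273 = £0.
Claim 2 (£8,650): £666 finishes the deductible; £7,984 goes to coinsurance; coinsurance £7,984 × 40% = £3,193.60. Cost to member: £3,859.60. OOP to date £6,132.60. Plan pays £8,650 − £3,859.60 = £4,790.40.
Claim 3 (£12,041): deductible met; 40% of £12,041 = £4,816.40. That would push OOP to £10,949, over the £10,600 cap, so member pays £10,600 − £6,132.60 = £4,467.40. Plan pays £12,041 − £4,467.40 = £7,573.60.

£7,573.60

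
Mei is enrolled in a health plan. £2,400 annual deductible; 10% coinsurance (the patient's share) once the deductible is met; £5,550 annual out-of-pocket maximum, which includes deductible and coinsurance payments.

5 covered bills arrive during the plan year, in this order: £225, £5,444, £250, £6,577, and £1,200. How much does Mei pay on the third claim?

£25

Bill 1, £225: fully absorbed by the deductible. Patient owes £225 (running OOP £225).
Bill 2, £5,444: £2,175 to deductible, leaving £3,269; patient's 10% is £326.90. Patient owes £2,501.90 (running OOP £2,726.90).
Bill 3, £250: deductible already satisfied, so patient's share is 10% × £250 = £25. Patient owes £25 (running OOP £2,751.90).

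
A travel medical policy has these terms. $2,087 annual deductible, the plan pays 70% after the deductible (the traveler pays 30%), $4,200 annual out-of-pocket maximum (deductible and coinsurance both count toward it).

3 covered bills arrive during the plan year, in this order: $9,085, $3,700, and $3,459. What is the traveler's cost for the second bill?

Claim 1 — $9,085: $2,087 finishes the deductible; $6,998 goes to coinsurance; 30% of $6,998 = $2,099.40. Cost to traveler: $4,186.40. OOP to date $4,186.40.
Claim 2 — $3,700: 30% coinsurance on $3,700 = $1,110. That would push OOP to $5,296.40, over the $4,200 cap, so traveler pays $4,200 − $4,186.40 = $13.60.

$13.60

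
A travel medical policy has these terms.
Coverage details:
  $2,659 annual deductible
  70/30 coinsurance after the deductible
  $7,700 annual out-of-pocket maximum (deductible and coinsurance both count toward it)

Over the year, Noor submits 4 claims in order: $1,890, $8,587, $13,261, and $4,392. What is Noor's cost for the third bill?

#1 ($1,890): all of it applies to the deductible. Cost to traveler: $1,890. OOP to date $1,890.
#2 ($8,587): deductible takes $769, $7,818 remains; coinsurance $7,818 × 30% = $2,345.40. Cost to traveler: $3,114.40. OOP to date $5,004.40.
#3 ($13,261): deductible met; 30% of $13,261 = $3,978.30. Adding that to $5,004.40 gives $8,982.70, past the $7,700 cap; traveler pays only $7,700 − $5,004.40 = $2,695.60.

$2,695.60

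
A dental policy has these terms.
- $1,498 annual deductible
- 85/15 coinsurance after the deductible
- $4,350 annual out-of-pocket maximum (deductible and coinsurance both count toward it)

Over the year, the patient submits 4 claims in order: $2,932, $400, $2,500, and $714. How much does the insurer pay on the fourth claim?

$606.90

#1 ($2,932): deductible takes $1,498, $1,434 remains; 15% of $1,434 = $215.10. Patient owes $1,713.10 (running OOP $1,713.10). Insurer: $2,932 − $1,713.10 = $1,218.90.
#2 ($400): 15% coinsurance on $400 = $60. Cost to patient: $60. OOP to date $1,773.10. Plan pays $400 − $60 = $340.
#3 ($2,500): 15% coinsurance on $2,500 = $375. Cost to patient: $375. OOP to date $2,148.10. Plan pays $2,500 − $375 = $2,125.
#4 ($714): deductible met; 15% of $714 = $107.10. Patient owes $107.10 (running OOP $2,255.20). Insurer: $714 − $107.10 = $606.90.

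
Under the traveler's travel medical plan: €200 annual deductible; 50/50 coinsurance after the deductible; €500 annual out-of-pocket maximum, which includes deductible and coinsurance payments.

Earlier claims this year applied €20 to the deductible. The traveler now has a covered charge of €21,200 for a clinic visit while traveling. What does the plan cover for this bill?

Remaining deductible: €200 − €20 = €180.
That leaves €21,200 − €180 = €21,020 for coinsurance.
Traveler's 50% share of €21,020 is €10,510.
Traveler responsibility before any cap: €180 + €10,510 = €10,690.
Year-to-date out-of-pocket would reach €20 + €10,690 = €10,710, above the €500 maximum, so the traveler pays only €500 − €20 = €480.
The plan picks up €21,200 − €480 = €20,720.

€20,720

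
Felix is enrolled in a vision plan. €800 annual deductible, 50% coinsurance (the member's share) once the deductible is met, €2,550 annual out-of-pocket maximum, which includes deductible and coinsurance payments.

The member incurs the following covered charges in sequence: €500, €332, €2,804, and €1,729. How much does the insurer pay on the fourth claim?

Claim 1 — €500: all of it applies to the deductible. Member owes €500 (running OOP €500). Insurer: €500 − €500 = €0.
Claim 2 — €332: deductible takes €300, €32 remains; coinsurance €32 × 50% = €16. Cost to member: €316. OOP to date €816. Plan pays €332 − €316 = €16.
Claim 3 — €2,804: 50% coinsurance on €2,804 = €1,402. Member owes €1,402 (running OOP €2,218). Insurer: €2,804 − €1,402 = €1,402.
Claim 4 — €1,729: deductible met; 50% of €1,729 = €864.50. Adding that to €2,218 gives €3,082.50, past the €2,550 cap; member pays only €2,550 − €2,218 = €332. Insurer: €1,729 − €332 = €1,397.

€1,397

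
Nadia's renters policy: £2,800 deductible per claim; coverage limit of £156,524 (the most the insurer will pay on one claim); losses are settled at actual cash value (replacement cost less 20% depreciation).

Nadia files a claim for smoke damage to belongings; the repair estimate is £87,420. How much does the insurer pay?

At 20% depreciation, ACV = £87,420 − £17,484 = £69,936.
After the deductible, £69,936 − £2,800 = £67,136 remains.
£67,136 is within the £156,524 limit, so the insurer pays £67,136.

£67,136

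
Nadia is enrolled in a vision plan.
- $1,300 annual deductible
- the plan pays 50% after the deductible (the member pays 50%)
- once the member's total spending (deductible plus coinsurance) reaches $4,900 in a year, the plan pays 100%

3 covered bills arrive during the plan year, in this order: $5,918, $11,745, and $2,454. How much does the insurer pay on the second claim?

Claim 1 ($5,918): $1,300 finishes the deductible; $4,618 goes to coinsurance; 50% of $4,618 = $2,309. Cost to member: $3,609. OOP to date $3,609. Insurer: $5,918 − $3,609 = $2,309.
Claim 2 ($11,745): deductible met; 50% of $11,745 = $5,872.50. That would push OOP to $9,481.50, over the $4,900 cap, so member pays $4,900 − $3,609 = $1,291. Plan pays $11,745 − $1,291 = $10,454.

$10,454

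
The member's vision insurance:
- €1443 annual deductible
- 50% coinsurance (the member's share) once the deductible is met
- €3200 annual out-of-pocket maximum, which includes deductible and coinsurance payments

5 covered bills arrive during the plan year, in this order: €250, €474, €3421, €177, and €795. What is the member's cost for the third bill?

#1 (€250): entire amount goes to the deductible. Member owes €250 (running OOP €250).
#2 (€474): fully absorbed by the deductible. Member pays €474; OOP now €724.
#3 (€3421): €719 to deductible, leaving €2702; coinsurance €2702 × 50% = €1351. Cost to member: €2070. OOP to date €2794.

€2070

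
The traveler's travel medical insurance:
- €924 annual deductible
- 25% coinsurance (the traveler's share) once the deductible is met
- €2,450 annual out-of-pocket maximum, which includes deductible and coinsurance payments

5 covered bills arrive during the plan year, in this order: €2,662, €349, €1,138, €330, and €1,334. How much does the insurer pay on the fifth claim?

€1,000.50

#1 (€2,662): deductible takes €924, €1,738 remains; 25% of €1,738 = €434.50. Traveler owes €1,358.50 (running OOP €1,358.50). Insurer: €2,662 − €1,358.50 = €1,303.50.
#2 (€349): deductible already satisfied, so traveler's share is 25% × €349 = €87.25. Cost to traveler: €87.25. OOP to date €1,445.75. Plan pays €349 − €87.25 = €261.75.
#3 (€1,138): 25% coinsurance on €1,138 = €284.50. Traveler pays €284.50; OOP now €1,730.25. Insurer: €1,138 − €284.50 = €853.50.
#4 (€330): deductible met; 25% of €330 = €82.50. Traveler pays €82.50; OOP now €1,812.75. Insurer: €330 − €82.50 = €247.50.
#5 (€1,334): 25% coinsurance on €1,334 = €333.50. Traveler pays €333.50; OOP now €2,146.25. Insurer: €1,334 − €333.50 = €1,000.50.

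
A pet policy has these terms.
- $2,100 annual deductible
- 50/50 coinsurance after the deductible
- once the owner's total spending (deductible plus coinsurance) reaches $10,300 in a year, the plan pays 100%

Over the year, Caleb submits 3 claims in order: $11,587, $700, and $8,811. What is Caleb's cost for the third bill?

Bill 1, $11,587: deductible takes $2,100, $9,487 remains; owner's 50% is $4,743.50. Owner owes $6,843.50 (running OOP $6,843.50).
Bill 2, $700: deductible met; 50% of $700 = $350. Cost to owner: $350. OOP to date $7,193.50.
Bill 3, $8,811: 50% coinsurance on $8,811 = $4,405.50. Adding that to $7,193.50 gives $11,599, past the $10,300 cap; owner pays only $10,300 − $7,193.50 = $3,106.50.

$3,106.50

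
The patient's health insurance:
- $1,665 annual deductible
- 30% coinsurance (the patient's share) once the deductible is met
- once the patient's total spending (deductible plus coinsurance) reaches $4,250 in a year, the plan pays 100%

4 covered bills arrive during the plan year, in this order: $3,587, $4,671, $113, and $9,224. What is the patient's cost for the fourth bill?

$573.20

Claim 1 ($3,587): deductible takes $1,665, $1,922 remains; 30% of $1,922 = $576.60. Patient pays $2,241.60; OOP now $2,241.60.
Claim 2 ($4,671): deductible met; 30% of $4,671 = $1,401.30. Patient pays $1,401.30; OOP now $3,642.90.
Claim 3 ($113): deductible met; 30% of $113 = $33.90. Patient pays $33.90; OOP now $3,676.80.
Claim 4 ($9,224): deductible met; 30% of $9,224 = $2,767.20. That would push OOP to $6,444, over the $4,250 cap, so patient pays $4,250 − $3,676.80 = $573.20.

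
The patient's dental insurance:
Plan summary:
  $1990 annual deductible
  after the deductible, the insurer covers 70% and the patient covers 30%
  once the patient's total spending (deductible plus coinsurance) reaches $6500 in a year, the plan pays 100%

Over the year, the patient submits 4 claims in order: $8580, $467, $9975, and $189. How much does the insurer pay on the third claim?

Bill 1, $8580: $1990 finishes the deductible; $6590 goes to coinsurance; patient's 30% is $1977. Patient pays $3967; OOP now $3967. Plan pays $8580 − $3967 = $4613.
Bill 2, $467: 30% coinsurance on $467 = $140.10. Patient pays $140.10; OOP now $4107.10. Insurer: $467 − $140.10 = $326.90.
Bill 3, $9975: deductible met; 30% of $9975 = $2992.50. That would push OOP to $7099.60, over the $6500 cap, so patient pays $6500 − $4107.10 = $2392.90. Plan pays $9975 − $2392.90 = $7582.10.

$7582.10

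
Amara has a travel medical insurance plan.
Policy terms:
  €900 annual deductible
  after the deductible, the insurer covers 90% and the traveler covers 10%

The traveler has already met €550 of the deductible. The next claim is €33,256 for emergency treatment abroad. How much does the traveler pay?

Deductible still to meet: €900 − €550 = €350.
The remaining €32,906 (= €33,256 − €350) moves to coinsurance.
Traveler's 10% share of €32,906 is €3,290.60.
So the traveler owes €350 + €3,290.60 = €3,640.60.

€3,640.60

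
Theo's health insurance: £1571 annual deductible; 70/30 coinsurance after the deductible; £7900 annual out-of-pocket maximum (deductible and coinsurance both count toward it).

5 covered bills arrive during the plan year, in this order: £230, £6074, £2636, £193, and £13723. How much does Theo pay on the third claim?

#1 (£230): entire amount goes to the deductible. Patient owes £230 (running OOP £230).
#2 (£6074): £1341 to deductible, leaving £4733; coinsurance £4733 × 30% = £1419.90. Patient owes £2760.90 (running OOP £2990.90).
#3 (£2636): deductible already satisfied, so patient's share is 30% × £2636 = £790.80. Patient owes £790.80 (running OOP £3781.70).

£790.80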